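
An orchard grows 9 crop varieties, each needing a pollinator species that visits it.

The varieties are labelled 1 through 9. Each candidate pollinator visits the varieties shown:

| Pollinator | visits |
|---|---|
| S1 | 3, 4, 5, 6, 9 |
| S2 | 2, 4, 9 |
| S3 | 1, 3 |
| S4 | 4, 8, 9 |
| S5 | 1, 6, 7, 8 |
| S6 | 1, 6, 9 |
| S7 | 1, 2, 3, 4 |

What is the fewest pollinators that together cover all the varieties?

S1 and S5 and S7 together: S1 ∪ S5 ∪ S7 = {1, 2, 3, 4, 5, 6, 7, 8, 9} — every variety is covered.
Only S1 contains 5, so S1 is forced; the remaining 4 varieties need at least 2 more pollinators (each remaining pollinator adds at most 3) — so at least 3 pollinators are needed, and 3 is optimal.

3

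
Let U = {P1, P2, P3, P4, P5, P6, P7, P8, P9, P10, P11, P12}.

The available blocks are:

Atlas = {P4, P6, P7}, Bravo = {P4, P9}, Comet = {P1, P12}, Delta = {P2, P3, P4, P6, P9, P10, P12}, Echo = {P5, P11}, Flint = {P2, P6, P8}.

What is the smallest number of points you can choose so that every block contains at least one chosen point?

4

H = {P4, P8, P11, P12} meets every block (each contains at least one member of H), and |H| = 4.
The blocks Bravo, Comet, Echo, Flint are pairwise disjoint, so any hitting set needs a separate point for each — at least 4. Hence 4 is optimal.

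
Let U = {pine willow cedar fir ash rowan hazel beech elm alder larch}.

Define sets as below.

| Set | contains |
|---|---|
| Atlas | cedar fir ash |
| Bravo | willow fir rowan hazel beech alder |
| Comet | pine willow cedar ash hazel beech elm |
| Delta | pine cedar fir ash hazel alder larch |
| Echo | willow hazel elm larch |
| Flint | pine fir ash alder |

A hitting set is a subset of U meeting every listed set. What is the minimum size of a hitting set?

H = {ash, hazel} meets every set (each contains at least one member of H), and |H| = 2.
The sets Atlas, Echo are pairwise disjoint, so any hitting set needs a separate item for each — at least 2. Hence 2 is optimal.

2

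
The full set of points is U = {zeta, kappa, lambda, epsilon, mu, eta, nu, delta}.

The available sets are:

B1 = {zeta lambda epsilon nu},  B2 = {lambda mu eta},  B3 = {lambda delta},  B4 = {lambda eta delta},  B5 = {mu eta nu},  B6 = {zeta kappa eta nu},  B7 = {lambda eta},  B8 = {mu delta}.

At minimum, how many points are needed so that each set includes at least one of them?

H = {eta, nu, delta} meets every set (each contains at least one member of H), and |H| = 3.
No choice of 2 points meets every set, so 3 is the minimum.

3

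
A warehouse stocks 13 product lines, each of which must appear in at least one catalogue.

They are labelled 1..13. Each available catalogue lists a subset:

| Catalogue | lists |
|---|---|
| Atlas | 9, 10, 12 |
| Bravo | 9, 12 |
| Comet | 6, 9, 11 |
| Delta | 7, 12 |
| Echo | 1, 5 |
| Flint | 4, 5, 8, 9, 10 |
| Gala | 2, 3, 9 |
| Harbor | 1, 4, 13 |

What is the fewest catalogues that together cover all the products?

5

Comet and Delta and Flint and Gala and Harbor together: Comet ∪ Delta ∪ Flint ∪ Gala ∪ Harbor = {1, 2, 3, 4, 5, 6, 7, 8, 9, 10, 11, 12, 13} — every product is covered.
Only Flint contains 8, so Flint is forced; the remaining 8 products need at least 4 more catalogues (each remaining catalogue adds at most 2) — so at least 5 catalogues are needed, and 5 is optimal.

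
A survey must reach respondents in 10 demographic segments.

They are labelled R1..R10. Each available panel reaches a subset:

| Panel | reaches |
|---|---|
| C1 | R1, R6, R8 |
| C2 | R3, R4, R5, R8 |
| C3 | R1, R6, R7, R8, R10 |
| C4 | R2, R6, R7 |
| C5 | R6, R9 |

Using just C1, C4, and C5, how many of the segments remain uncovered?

4

Union of C1, C4, C5 = {R1, R2, R6, R7, R8, R9}.
Not covered: R3, R4, R5, R10 — 4 segments.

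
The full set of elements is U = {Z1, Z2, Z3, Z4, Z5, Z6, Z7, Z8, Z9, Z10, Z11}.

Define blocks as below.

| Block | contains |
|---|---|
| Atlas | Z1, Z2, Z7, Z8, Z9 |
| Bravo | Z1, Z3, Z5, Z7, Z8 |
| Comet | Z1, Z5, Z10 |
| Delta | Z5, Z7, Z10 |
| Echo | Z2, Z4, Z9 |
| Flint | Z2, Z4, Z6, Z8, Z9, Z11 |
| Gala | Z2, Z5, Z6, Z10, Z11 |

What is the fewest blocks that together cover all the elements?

3

Bravo, Flint, and Gala cover everything between them: the union {Z1, Z2, Z3, Z4, Z5, Z6, Z7, Z8, Z9, Z10, Z11} is all of U.
Only Bravo contains Z3, so Bravo is forced; the remaining 6 elements need at least 2 more blocks (each remaining block adds at most 5) — so at least 3 blocks are needed, and 3 is optimal.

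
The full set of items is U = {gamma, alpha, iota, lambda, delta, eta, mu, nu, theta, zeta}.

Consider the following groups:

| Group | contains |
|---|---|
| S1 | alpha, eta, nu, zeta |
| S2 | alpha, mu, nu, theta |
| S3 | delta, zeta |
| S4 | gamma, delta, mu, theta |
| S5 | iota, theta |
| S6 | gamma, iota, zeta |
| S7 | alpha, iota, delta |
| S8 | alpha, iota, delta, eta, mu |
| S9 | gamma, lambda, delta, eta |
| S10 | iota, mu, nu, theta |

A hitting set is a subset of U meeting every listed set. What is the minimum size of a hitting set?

H = {alpha, iota, delta} meets every group (each contains at least one member of H), and |H| = 3.
No choice of 2 items meets every group, so 3 is the minimum.

3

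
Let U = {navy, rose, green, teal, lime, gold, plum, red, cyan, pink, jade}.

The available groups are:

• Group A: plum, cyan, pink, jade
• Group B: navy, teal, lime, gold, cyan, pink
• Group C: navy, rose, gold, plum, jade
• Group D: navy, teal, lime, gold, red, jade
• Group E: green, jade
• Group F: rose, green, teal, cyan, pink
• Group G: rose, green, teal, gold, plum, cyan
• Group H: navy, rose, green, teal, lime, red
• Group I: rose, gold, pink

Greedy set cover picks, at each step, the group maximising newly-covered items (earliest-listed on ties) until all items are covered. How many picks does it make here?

3

Greedy: pick B (covers 6 new) → pick C (covers 3 new) → pick H (covers 2 new). Total picks: 3.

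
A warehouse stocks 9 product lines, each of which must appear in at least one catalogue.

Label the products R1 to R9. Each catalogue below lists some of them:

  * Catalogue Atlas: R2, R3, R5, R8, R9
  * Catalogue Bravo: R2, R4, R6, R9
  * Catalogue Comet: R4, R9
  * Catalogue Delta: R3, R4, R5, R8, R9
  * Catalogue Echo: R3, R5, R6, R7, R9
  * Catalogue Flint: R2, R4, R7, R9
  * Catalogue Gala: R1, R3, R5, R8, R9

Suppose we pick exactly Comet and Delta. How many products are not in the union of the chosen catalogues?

Union of Comet, Delta = {R3, R4, R5, R8, R9}.
Not covered: R1, R2, R6, R7 — 4 products.

4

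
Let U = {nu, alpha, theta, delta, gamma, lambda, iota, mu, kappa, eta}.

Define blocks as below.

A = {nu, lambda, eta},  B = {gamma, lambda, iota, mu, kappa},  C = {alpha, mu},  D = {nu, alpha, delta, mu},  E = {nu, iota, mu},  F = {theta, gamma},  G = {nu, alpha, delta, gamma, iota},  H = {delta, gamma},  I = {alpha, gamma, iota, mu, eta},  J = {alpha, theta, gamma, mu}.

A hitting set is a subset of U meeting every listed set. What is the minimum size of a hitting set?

T = {gamma, mu, eta} meets every block (each contains at least one member of T), and |T| = 3.
The blocks A, C, F are pairwise disjoint, so any hitting set needs a separate item for each — at least 3. Hence 3 is optimal.

3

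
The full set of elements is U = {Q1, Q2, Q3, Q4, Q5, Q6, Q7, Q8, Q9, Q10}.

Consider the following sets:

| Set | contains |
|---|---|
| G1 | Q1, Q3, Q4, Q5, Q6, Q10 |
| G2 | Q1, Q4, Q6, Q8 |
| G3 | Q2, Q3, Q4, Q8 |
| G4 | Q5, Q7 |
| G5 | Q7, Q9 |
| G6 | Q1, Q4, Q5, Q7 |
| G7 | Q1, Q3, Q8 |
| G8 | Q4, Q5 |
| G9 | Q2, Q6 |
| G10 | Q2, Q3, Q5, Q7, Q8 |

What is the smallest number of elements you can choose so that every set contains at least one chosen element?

4

Take H = {Q1, Q2, Q5, Q7}. Each listed set contains at least one of these, so H is a hitting set of size 4.
The sets G5, G7, G8, G9 are pairwise disjoint, so any hitting set needs a separate element for each — at least 4. Hence 4 is optimal.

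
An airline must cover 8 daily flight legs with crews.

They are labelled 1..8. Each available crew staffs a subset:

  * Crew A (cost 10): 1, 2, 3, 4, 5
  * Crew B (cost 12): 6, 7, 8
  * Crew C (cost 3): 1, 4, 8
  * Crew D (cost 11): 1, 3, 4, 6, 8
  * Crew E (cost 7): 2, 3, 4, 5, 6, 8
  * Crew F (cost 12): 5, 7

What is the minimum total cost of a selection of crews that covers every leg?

22

B, C, E together cover every leg (B ∪ C ∪ E = {1, 2, 3, 4, 5, 6, 7, 8}); total cost 12 + 3 + 7 = 22.
No covering selection has total cost below 22.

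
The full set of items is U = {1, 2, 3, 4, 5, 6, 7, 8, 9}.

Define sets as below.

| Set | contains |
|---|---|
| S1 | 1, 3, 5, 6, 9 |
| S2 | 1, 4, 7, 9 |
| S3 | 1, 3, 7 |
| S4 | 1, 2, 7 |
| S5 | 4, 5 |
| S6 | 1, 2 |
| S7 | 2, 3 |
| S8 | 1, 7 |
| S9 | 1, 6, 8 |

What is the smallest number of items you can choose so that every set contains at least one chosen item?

Take H = {1, 3, 5}. Each listed set contains at least one of these, so H is a hitting set of size 3.
The sets S5, S7, S9 are pairwise disjoint, so any hitting set needs a separate item for each — at least 3. Hence 3 is optimal.

3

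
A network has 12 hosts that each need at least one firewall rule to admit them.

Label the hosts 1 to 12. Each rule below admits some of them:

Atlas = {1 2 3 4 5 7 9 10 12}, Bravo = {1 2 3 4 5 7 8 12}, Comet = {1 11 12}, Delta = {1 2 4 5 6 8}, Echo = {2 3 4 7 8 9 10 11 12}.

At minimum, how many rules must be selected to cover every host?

2

Delta and Echo together: Delta ∪ Echo = {1, 2, 3, 4, 5, 6, 7, 8, 9, 10, 11, 12} — every host is covered.
No single rule has all 12 hosts (the largest, Atlas, has 9), so 2 is optimal.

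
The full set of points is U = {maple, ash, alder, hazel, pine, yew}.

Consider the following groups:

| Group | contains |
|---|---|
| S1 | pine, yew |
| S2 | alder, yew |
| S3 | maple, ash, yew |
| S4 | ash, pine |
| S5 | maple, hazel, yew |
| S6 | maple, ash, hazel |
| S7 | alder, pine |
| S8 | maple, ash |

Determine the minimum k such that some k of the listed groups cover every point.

Take {S5, S7, S8}. Their union is {maple, ash, alder, hazel, pine, yew}, which is all 6 points.
No 2 of the 8 groups cover everything (all 28 combinations miss at least one point), so 3 is optimal.

3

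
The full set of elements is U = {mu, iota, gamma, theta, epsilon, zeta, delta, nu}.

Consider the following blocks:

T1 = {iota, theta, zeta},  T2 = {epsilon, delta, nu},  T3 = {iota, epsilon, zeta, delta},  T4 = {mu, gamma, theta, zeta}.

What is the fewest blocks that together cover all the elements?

3

Take {T2, T3, T4}. Their union is {mu, iota, gamma, theta, epsilon, zeta, delta, nu}, which is all 8 elements.
Only T4 contains mu, so T4 is forced; the remaining 4 elements need at least 2 more blocks (each remaining block adds at most 3) — so at least 3 blocks are needed, and 3 is optimal.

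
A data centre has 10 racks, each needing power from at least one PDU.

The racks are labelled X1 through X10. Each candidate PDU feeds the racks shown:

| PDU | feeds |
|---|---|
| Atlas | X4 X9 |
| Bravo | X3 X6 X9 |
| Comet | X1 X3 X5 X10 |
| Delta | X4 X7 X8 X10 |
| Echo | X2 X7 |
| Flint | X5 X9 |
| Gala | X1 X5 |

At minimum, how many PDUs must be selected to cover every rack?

4

Bravo and Delta and Echo and Gala together: Bravo ∪ Delta ∪ Echo ∪ Gala = {X1, X2, X3, X4, X5, X6, X7, X8, X9, X10} — every rack is covered.
No 3 of the 7 PDUs cover everything (all 35 combinations miss at least one rack), so 4 is optimal.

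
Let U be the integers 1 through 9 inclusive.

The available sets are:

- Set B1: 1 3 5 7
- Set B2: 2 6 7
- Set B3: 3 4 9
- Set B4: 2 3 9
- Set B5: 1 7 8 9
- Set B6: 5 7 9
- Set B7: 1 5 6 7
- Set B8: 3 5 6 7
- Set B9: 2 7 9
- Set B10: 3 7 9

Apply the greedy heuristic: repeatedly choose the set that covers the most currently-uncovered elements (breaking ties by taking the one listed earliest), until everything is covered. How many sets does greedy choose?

Greedy: pick B1 (covers 4 new) → pick B2 (covers 2 new) → pick B3 (covers 2 new) → pick B5 (covers 1 new). Total picks: 4.

4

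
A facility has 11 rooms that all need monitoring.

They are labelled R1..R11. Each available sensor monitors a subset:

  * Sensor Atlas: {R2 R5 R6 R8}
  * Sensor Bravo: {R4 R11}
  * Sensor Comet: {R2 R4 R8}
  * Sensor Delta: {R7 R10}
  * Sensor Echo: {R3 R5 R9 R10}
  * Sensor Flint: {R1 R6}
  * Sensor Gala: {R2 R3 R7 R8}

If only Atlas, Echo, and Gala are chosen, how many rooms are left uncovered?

Union of Atlas, Echo, Gala = {R2, R3, R5, R6, R7, R8, R9, R10}.
Not covered: R1, R4, R11 — 3 rooms.

3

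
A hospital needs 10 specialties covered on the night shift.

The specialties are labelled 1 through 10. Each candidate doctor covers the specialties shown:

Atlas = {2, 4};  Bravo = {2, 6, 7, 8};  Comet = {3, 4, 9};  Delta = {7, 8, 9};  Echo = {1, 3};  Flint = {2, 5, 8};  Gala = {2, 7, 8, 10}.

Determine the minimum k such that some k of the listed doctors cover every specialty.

5

Take {Bravo, Comet, Echo, Flint, Gala}. Their union is {1, 2, 3, 4, 5, 6, 7, 8, 9, 10}, which is all 10 specialties.
No 4 of the 7 doctors cover everything (all 35 combinations miss at least one specialty), so 5 is optimal.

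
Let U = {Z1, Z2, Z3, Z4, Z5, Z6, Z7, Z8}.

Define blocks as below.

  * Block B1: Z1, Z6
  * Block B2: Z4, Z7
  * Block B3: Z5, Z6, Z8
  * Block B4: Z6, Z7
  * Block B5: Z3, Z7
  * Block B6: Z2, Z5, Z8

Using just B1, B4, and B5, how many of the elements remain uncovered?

4

Union of B1, B4, B5 = {Z1, Z3, Z6, Z7}.
Not covered: Z2, Z4, Z5, Z8 — 4 elements.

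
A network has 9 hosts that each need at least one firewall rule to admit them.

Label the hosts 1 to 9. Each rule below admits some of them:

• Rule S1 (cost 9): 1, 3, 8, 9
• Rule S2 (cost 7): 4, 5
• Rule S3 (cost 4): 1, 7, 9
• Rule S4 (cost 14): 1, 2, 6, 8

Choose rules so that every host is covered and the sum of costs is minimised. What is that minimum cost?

S1, S2, S3, S4 together cover every host (S1 ∪ S2 ∪ S3 ∪ S4 = {1, 2, 3, 4, 5, 6, 7, 8, 9}); total cost 9 + 7 + 4 + 14 = 34.
No covering selection has total cost below 34.

34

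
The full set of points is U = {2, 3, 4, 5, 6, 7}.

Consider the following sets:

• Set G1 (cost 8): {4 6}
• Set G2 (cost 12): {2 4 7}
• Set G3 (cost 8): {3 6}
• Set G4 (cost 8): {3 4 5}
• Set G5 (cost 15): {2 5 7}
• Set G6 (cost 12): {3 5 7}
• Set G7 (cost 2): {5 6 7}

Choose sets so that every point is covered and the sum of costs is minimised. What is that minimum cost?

22

G2, G4, G7 together cover every point (G2 ∪ G4 ∪ G7 = {2, 3, 4, 5, 6, 7}); total cost 12 + 8 + 2 = 22.
No covering selection has total cost below 22.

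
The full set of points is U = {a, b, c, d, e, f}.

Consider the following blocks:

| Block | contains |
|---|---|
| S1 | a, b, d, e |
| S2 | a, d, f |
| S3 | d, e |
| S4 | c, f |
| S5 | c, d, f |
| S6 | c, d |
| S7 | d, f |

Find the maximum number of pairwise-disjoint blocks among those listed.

S1, S4 are pairwise disjoint (S1={a,b,d,e}; S4={c,f}).
Every remaining block overlaps one of these, and no 3 of the listed blocks are pairwise disjoint, so 2 is the maximum.

2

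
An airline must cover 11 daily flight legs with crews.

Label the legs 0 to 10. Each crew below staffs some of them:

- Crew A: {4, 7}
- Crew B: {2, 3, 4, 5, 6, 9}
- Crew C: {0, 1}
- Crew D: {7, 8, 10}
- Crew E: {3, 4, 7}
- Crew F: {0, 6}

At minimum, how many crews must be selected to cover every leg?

B and C and D together: B ∪ C ∪ D = {0, 1, 2, 3, 4, 5, 6, 7, 8, 9, 10} — every leg is covered.
Only C contains 1, so C is forced; the remaining 9 legs need at least 2 more crews (each remaining crew adds at most 6) — so at least 3 crews are needed, and 3 is optimal.

3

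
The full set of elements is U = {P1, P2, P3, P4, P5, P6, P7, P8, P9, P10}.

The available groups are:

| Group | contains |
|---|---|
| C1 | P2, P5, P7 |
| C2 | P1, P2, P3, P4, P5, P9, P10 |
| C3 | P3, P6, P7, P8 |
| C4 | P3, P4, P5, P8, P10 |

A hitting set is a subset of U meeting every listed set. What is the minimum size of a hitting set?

Take H = {P5, P7}. Each listed group contains at least one of these, so H is a hitting set of size 2.
No single element lies in every group, so at least 2 are needed and 2 is optimal.

2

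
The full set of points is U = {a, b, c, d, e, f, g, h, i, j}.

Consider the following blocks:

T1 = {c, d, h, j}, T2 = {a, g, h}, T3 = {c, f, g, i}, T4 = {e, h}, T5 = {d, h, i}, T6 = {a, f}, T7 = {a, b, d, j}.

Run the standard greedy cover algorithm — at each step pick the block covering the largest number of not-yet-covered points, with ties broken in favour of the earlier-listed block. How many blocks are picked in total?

4

Greedy: pick T1 (covers 4 new) → pick T3 (covers 3 new) → pick T7 (covers 2 new) → pick T4 (covers 1 new). Total picks: 4.
(The true minimum cover uses only 3 blocks, so greedy is not optimal here.)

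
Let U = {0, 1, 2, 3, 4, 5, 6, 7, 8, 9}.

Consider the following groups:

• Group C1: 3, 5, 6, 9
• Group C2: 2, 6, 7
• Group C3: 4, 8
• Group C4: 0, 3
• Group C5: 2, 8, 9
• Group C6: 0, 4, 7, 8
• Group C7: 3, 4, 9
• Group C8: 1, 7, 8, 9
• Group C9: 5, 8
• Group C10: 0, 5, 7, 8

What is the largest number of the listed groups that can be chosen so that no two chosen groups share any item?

3

C2, C4, C9 are pairwise disjoint (C2={2,6,7}; C4={0,3}; C9={5,8}).
Every remaining group overlaps one of these, and no 4 of the listed groups are pairwise disjoint, so 3 is the maximum.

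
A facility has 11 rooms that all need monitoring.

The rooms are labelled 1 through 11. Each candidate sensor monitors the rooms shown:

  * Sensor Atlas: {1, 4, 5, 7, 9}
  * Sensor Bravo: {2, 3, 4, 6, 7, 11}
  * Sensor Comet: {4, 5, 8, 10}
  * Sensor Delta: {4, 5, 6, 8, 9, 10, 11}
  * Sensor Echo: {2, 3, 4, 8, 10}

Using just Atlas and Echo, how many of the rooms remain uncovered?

Union of Atlas, Echo = {1, 2, 3, 4, 5, 7, 8, 9, 10}.
Not covered: 6, 11 — 2 rooms.

2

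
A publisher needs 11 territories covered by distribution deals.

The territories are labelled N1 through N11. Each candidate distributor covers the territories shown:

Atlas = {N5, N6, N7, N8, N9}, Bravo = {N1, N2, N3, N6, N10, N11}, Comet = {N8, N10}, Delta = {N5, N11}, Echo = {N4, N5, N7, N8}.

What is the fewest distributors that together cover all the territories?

Atlas and Bravo and Echo together: Atlas ∪ Bravo ∪ Echo = {N1, N2, N3, N4, N5, N6, N7, N8, N9, N10, N11} — every territory is covered.
Only Bravo contains N1, so Bravo is forced; the remaining 5 territories need at least 2 more distributors (each remaining distributor adds at most 4) — so at least 3 distributors are needed, and 3 is optimal.

3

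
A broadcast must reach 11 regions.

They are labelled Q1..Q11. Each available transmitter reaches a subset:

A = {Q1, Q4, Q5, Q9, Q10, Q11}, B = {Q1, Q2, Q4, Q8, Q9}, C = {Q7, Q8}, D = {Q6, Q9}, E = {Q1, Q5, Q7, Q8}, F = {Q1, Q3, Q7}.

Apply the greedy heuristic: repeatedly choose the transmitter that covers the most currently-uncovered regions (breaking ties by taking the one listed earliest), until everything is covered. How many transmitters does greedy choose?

Greedy: pick A (covers 6 new) → pick B (covers 2 new) → pick F (covers 2 new) → pick D (covers 1 new). Total picks: 4.

4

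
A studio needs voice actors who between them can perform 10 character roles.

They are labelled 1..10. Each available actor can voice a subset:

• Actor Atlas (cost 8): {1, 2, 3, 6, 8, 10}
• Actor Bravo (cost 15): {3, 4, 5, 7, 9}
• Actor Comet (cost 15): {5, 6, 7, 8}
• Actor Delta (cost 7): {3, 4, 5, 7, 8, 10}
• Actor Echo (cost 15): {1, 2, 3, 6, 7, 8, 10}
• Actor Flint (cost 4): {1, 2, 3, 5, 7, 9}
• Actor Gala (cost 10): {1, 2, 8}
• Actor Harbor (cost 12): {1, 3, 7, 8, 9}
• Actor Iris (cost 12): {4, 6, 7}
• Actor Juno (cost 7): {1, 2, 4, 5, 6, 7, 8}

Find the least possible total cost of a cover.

18

Delta, Flint, Juno together cover every role (Delta ∪ Flint ∪ Juno = {1, 2, 3, 4, 5, 6, 7, 8, 9, 10}); total cost 7 + 4 + 7 = 18.
No covering selection has total cost below 18.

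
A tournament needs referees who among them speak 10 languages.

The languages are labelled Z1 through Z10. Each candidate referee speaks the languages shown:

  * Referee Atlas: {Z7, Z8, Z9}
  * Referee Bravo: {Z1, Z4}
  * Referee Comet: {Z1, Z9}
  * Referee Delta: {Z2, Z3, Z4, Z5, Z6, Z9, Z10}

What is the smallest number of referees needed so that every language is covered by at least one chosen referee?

3

Atlas and Comet and Delta together: Atlas ∪ Comet ∪ Delta = {Z1, Z2, Z3, Z4, Z5, Z6, Z7, Z8, Z9, Z10} — every language is covered.
Only Delta contains Z2, so Delta is forced; the remaining 3 languages need at least 2 more referees (each remaining referee adds at most 2) — so at least 3 referees are needed, and 3 is optimal.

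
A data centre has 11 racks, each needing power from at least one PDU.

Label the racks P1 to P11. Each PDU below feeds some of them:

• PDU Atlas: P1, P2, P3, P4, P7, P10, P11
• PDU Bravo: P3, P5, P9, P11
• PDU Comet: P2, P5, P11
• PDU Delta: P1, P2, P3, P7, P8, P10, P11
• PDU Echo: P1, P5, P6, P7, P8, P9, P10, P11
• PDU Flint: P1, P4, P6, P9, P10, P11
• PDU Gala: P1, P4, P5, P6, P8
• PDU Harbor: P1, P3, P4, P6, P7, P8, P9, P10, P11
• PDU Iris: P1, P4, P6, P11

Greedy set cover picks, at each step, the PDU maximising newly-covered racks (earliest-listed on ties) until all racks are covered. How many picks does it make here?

2

Greedy: pick Harbor (covers 9 new) → pick Comet (covers 2 new). Total picks: 2.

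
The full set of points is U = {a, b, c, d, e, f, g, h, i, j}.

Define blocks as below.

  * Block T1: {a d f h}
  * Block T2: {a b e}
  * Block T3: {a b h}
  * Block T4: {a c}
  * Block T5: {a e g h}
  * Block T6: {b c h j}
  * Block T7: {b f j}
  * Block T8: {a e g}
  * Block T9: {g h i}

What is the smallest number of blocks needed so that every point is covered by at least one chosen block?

4

T1, T5, T6, and T9 cover everything between them: the union {a, b, c, d, e, f, g, h, i, j} is all of U.
Only T9 contains i, so T9 is forced; the remaining 7 points need at least 3 more blocks (each remaining block adds at most 3) — so at least 4 blocks are needed, and 4 is optimal.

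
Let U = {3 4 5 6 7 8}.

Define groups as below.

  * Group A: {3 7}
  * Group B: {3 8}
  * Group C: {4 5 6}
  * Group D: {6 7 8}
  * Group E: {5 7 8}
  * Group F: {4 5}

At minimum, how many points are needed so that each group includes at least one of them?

H = {3, 5, 7} meets every group (each contains at least one member of H), and |H| = 3.
No choice of 2 points meets every group, so 3 is the minimum.

3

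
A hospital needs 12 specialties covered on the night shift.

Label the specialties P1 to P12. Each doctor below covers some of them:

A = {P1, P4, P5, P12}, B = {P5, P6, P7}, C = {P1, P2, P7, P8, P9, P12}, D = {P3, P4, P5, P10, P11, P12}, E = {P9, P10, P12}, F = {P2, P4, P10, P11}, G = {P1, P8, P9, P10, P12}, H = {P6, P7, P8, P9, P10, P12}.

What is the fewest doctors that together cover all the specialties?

3

B and C and D together: B ∪ C ∪ D = {P1, P2, P3, P4, P5, P6, P7, P8, P9, P10, P11, P12} — every specialty is covered.
Only D contains P3, so D is forced; the remaining 6 specialties need at least 2 more doctors (each remaining doctor adds at most 5) — so at least 3 doctors are needed, and 3 is optimal.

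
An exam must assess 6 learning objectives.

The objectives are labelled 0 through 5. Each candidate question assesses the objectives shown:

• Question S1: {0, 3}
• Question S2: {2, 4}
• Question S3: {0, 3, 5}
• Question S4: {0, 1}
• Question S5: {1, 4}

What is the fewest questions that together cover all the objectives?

Take {S2, S3, S5}. Their union is {0, 1, 2, 3, 4, 5}, which is all 6 objectives.
Only S2 contains 2, so S2 is forced; the remaining 4 objectives need at least 2 more questions (each remaining question adds at most 3) — so at least 3 questions are needed, and 3 is optimal.

3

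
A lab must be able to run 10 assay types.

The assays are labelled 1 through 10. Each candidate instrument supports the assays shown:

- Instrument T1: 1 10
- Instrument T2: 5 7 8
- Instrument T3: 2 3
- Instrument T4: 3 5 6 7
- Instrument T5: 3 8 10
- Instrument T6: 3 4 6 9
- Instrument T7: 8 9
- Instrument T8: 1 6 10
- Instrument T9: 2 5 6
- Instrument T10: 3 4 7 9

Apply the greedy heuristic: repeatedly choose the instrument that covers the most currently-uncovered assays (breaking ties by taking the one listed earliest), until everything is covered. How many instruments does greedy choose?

Greedy: pick T4 (covers 4 new) → pick T1 (covers 2 new) → pick T6 (covers 2 new) → pick T2 (covers 1 new) → pick T3 (covers 1 new). Total picks: 5.
(The true minimum cover uses only 4 instruments, so greedy is not optimal here.)

5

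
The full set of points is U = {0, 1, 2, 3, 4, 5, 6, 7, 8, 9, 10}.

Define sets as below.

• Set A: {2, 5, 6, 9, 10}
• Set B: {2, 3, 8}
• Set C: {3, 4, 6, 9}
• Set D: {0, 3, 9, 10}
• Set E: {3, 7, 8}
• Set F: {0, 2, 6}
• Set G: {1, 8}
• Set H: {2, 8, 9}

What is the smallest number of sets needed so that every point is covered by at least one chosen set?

5

A and C and E and F and G together: A ∪ C ∪ E ∪ F ∪ G = {0, 1, 2, 3, 4, 5, 6, 7, 8, 9, 10} — every point is covered.
No 4 of the 8 sets cover everything (all 70 combinations miss at least one point), so 5 is optimal.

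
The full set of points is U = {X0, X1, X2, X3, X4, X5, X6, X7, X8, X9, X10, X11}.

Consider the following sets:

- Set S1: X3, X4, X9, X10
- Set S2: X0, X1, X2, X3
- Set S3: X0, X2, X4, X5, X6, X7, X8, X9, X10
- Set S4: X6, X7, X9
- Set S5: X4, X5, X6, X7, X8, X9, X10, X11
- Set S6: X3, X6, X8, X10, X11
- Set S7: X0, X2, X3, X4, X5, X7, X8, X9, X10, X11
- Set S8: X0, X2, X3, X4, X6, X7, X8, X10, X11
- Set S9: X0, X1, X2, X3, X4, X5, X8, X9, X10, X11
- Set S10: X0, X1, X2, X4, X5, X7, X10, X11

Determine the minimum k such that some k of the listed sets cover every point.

2

S8 and S9 cover everything between them: the union {X0, X1, X2, X3, X4, X5, X6, X7, X8, X9, X10, X11} is all of U.
No single set has all 12 points (the largest, S7, has 10), so 2 is optimal.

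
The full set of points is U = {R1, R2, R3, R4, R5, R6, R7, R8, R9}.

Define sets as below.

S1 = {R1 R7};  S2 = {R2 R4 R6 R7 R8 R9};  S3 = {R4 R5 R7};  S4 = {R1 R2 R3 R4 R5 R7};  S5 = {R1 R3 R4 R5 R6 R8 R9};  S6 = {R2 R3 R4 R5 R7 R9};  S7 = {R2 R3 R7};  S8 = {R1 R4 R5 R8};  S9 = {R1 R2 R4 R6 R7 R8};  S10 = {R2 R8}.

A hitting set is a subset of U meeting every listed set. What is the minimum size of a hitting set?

Take H = {R7, R8}. Each listed set contains at least one of these, so H is a hitting set of size 2.
The sets S3, S10 are pairwise disjoint, so any hitting set needs a separate point for each — at least 2. Hence 2 is optimal.

2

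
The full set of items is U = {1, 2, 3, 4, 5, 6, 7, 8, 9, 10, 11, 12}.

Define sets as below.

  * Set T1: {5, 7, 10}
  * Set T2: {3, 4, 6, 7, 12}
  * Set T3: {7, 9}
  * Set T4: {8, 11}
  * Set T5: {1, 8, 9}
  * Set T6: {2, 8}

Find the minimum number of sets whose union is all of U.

T1, T2, T4, T5, and T6 cover everything between them: the union {1, 2, 3, 4, 5, 6, 7, 8, 9, 10, 11, 12} is all of U.
No 4 of the 6 sets cover everything (all 15 combinations miss at least one item), so 5 is optimal.

5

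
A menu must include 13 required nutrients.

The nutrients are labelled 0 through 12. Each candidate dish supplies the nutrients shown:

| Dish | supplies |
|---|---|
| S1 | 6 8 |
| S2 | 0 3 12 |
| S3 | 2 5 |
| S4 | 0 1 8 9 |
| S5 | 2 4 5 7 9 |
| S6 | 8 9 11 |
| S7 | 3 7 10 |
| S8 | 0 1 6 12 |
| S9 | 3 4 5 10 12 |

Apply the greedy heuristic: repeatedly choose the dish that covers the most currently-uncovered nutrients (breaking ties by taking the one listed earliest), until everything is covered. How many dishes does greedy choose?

4

Greedy: pick S5 (covers 5 new) → pick S8 (covers 4 new) → pick S6 (covers 2 new) → pick S7 (covers 2 new). Total picks: 4.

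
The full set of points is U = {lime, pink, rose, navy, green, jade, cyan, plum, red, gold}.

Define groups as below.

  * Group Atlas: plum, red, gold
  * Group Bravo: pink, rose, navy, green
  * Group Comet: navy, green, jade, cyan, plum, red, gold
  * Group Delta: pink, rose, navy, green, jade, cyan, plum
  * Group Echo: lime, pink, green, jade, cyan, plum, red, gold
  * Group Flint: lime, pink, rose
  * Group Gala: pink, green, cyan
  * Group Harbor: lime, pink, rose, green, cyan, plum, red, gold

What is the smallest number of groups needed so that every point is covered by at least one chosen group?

2

Take {Delta, Harbor}. Their union is {lime, pink, rose, navy, green, jade, cyan, plum, red, gold}, which is all 10 points.
No single group has all 10 points (the largest, Echo, has 8), so 2 is optimal.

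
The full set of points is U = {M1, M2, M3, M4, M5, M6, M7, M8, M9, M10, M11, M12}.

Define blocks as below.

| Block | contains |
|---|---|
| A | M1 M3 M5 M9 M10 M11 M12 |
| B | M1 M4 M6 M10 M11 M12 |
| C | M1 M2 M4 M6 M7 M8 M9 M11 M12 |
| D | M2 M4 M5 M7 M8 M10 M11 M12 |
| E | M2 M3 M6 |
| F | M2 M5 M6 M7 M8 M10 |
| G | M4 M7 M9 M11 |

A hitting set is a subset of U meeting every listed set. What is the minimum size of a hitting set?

H = {M6, M11} meets every block (each contains at least one member of H), and |H| = 2.
The blocks E, G are pairwise disjoint, so any hitting set needs a separate point for each — at least 2. Hence 2 is optimal.

2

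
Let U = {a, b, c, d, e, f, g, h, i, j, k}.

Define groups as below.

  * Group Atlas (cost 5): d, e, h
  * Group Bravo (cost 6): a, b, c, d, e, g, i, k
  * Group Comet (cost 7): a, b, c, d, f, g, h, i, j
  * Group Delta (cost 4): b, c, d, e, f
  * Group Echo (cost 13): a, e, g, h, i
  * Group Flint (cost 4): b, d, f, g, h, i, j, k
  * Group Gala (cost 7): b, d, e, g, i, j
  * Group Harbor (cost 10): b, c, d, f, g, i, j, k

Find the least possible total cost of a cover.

Bravo, Flint together cover every item (Bravo ∪ Flint = {a, b, c, d, e, f, g, h, i, j, k}); total cost 6 + 4 = 10.
No covering selection has total cost below 10.

10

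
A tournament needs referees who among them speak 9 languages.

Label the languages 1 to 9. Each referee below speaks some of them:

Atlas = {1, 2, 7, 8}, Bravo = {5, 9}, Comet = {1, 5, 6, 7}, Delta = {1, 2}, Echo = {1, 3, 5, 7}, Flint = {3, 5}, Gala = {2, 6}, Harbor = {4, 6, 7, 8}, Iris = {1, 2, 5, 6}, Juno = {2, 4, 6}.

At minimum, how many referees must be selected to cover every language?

Bravo and Echo and Harbor and Iris together: Bravo ∪ Echo ∪ Harbor ∪ Iris = {1, 2, 3, 4, 5, 6, 7, 8, 9} — every language is covered.
No 3 of the 10 referees cover everything (all 120 combinations miss at least one language), so 4 is optimal.

4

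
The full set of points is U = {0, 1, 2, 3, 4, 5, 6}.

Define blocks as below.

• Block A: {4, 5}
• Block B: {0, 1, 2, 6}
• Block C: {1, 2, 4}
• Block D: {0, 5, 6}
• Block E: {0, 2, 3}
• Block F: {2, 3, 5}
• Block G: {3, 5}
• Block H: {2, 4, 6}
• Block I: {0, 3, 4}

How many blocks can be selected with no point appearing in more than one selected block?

A, B are pairwise disjoint (A={4,5}; B={0,1,2,6}).
Every remaining block overlaps one of these, and no 3 of the listed blocks are pairwise disjoint, so 2 is the maximum.

2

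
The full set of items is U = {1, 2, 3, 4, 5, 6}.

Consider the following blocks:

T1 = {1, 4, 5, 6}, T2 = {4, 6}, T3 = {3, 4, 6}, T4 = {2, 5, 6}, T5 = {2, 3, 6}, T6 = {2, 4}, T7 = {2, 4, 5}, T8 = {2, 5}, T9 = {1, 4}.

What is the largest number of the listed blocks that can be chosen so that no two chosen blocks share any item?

T2, T8 are pairwise disjoint (T2={4,6}; T8={2,5}).
Every remaining block overlaps one of these, and no 3 of the listed blocks are pairwise disjoint, so 2 is the maximum.

2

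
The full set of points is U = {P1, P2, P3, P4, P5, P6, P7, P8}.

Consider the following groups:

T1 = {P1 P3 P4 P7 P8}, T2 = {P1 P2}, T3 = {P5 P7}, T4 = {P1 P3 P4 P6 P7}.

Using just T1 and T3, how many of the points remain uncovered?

Union of T1, T3 = {P1, P3, P4, P5, P7, P8}.
Not covered: P2, P6 — 2 points.

2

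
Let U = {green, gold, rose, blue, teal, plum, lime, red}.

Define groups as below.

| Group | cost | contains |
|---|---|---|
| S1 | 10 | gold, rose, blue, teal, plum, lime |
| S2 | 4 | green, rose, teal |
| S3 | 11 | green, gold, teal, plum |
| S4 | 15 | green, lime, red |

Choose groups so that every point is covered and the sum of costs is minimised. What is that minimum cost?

25

S1, S4 together cover every point (S1 ∪ S4 = {green, gold, rose, blue, teal, plum, lime, red}); total cost 10 + 15 = 25.
The greedy pick S2, S1, S4 costs 29; no covering selection beats 25.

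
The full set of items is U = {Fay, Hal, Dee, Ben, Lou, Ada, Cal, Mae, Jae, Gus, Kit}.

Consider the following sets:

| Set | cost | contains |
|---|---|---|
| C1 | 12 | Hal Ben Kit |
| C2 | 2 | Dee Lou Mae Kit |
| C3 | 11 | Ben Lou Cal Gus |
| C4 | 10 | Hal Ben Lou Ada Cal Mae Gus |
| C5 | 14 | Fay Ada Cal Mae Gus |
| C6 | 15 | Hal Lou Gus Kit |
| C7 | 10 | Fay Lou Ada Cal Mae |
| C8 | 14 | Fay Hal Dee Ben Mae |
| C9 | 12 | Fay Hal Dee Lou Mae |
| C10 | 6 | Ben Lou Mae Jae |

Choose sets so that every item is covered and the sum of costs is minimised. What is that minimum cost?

28

C2, C4, C7, C10 together cover every item (C2 ∪ C4 ∪ C7 ∪ C10 = {Fay, Hal, Dee, Ben, Lou, Ada, Cal, Mae, Jae, Gus, Kit}); total cost 2 + 10 + 10 + 6 = 28.
No covering selection has total cost below 28.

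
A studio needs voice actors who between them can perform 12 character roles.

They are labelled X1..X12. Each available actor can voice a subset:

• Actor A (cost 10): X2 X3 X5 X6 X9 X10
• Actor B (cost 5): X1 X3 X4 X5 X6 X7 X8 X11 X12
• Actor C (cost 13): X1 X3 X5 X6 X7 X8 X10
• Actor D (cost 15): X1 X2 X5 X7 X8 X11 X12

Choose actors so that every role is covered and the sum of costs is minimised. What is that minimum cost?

15

A, B together cover every role (A ∪ B = {X1, X2, X3, X4, X5, X6, X7, X8, X9, X10, X11, X12}); total cost 10 + 5 = 15.
No covering selection has total cost below 15.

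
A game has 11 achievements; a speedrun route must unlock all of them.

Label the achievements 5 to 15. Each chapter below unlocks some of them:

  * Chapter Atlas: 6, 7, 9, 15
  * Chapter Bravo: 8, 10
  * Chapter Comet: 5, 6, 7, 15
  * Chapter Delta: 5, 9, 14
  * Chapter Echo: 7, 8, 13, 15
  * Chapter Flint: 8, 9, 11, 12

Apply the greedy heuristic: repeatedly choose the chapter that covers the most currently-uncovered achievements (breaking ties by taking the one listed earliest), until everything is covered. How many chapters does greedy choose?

Greedy: pick Atlas (covers 4 new) → pick Flint (covers 3 new) → pick Delta (covers 2 new) → pick Bravo (covers 1 new) → pick Echo (covers 1 new). Total picks: 5.

5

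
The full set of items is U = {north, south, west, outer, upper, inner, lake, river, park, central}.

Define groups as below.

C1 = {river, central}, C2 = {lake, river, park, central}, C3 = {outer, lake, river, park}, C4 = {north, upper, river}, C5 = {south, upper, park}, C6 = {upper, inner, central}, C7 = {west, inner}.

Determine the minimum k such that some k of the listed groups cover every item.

C2 and C3 and C4 and C5 and C7 together: C2 ∪ C3 ∪ C4 ∪ C5 ∪ C7 = {north, south, west, outer, upper, inner, lake, river, park, central} — every item is covered.
No 4 of the 7 groups cover everything (all 35 combinations miss at least one item), so 5 is optimal.

5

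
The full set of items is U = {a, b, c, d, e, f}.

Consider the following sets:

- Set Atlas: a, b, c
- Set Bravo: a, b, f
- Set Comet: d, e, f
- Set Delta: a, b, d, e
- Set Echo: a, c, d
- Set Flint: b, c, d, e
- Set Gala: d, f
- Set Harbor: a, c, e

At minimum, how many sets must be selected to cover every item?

Atlas and Comet cover everything between them: the union {a, b, c, d, e, f} is all of U.
No single set has all 6 items (the largest, Delta, has 4), so 2 is optimal.

2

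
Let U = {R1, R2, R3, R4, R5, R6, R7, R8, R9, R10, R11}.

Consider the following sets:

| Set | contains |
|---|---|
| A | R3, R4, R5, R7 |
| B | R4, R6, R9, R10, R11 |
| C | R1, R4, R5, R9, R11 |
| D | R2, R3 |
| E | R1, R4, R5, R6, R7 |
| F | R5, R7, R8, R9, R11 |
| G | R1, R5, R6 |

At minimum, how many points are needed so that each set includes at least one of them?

3

Take H = {R3, R5, R6}. Each listed set contains at least one of these, so H is a hitting set of size 3.
No choice of 2 points meets every set, so 3 is the minimum.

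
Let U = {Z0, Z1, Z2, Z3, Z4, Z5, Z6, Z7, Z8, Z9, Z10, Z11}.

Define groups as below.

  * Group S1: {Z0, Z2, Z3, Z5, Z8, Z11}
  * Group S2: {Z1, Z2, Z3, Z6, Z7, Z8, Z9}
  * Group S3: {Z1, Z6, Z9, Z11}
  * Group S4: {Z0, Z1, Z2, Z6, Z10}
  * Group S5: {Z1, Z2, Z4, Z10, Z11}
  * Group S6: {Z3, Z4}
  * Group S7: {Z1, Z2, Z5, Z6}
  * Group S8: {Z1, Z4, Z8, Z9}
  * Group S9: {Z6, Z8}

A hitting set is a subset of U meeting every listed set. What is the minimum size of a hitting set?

Take H = {Z4, Z5, Z6}. Each listed group contains at least one of these, so H is a hitting set of size 3.
No choice of 2 items meets every group, so 3 is the minimum.

3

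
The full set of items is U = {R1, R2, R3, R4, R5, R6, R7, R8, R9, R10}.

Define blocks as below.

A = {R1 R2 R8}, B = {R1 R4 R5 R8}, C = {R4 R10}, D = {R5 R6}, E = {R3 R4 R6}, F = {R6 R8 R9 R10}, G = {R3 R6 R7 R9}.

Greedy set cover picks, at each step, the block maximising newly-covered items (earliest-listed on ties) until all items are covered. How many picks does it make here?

4

Greedy: pick B (covers 4 new) → pick G (covers 4 new) → pick A (covers 1 new) → pick C (covers 1 new). Total picks: 4.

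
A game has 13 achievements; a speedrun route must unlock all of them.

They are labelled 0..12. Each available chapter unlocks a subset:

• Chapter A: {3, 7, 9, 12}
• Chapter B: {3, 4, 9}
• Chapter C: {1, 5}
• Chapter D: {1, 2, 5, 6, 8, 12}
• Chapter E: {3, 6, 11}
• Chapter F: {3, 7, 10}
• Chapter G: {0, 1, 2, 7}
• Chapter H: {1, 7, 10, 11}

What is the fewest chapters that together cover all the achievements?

4

B and D and G and H together: B ∪ D ∪ G ∪ H = {0, 1, 2, 3, 4, 5, 6, 7, 8, 9, 10, 11, 12} — every achievement is covered.
Only G contains 0, so G is forced; the remaining 9 achievements need at least 3 more chapters (each remaining chapter adds at most 4) — so at least 4 chapters are needed, and 4 is optimal.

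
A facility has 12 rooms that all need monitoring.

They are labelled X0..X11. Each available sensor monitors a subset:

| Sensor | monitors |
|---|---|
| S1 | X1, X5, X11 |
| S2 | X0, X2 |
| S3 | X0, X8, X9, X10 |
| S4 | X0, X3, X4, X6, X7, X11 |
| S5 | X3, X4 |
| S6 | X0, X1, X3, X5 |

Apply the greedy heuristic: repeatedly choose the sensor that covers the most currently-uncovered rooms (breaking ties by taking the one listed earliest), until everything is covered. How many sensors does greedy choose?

Greedy: pick S4 (covers 6 new) → pick S3 (covers 3 new) → pick S1 (covers 2 new) → pick S2 (covers 1 new). Total picks: 4.

4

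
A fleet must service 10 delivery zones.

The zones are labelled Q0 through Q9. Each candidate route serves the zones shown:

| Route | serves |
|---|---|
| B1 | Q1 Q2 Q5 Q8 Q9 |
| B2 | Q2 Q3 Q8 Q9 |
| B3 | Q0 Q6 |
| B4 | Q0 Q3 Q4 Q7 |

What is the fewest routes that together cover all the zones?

Take {B1, B3, B4}. Their union is {Q0, Q1, Q2, Q3, Q4, Q5, Q6, Q7, Q8, Q9}, which is all 10 zones.
Only B1 contains Q1, so B1 is forced; the remaining 5 zones need at least 2 more routes (each remaining route adds at most 4) — so at least 3 routes are needed, and 3 is optimal.

3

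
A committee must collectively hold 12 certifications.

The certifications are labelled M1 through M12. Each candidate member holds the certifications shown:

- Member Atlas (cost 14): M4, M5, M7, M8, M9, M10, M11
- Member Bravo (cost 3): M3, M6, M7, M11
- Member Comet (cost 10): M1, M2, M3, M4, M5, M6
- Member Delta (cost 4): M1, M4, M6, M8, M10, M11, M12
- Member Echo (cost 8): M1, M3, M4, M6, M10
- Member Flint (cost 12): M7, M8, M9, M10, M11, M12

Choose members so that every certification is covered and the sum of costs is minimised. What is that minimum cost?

Comet, Flint together cover every certification (Comet ∪ Flint = {M1, M2, M3, M4, M5, M6, M7, M8, M9, M10, M11, M12}); total cost 10 + 12 = 22.
The greedy pick Delta, Bravo, Comet, Flint costs 29; no covering selection beats 22.

22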